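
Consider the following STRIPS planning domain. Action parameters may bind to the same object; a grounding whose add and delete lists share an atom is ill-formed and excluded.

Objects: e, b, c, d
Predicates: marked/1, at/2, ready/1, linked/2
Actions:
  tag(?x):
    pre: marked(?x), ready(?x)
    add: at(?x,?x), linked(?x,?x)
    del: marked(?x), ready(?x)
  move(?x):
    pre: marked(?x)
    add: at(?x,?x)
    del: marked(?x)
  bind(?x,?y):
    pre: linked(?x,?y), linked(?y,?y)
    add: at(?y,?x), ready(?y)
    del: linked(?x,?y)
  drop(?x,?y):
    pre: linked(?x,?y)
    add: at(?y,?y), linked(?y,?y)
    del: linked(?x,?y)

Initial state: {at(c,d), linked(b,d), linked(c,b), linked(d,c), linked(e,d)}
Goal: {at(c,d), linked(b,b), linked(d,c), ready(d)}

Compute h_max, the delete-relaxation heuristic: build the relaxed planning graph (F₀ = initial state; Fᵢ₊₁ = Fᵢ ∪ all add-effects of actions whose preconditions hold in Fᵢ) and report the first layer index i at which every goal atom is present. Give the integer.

2

F0 = init (5 atoms)
F1 = F0 ∪ {at(b,b), at(c,c), at(d,d), linked(b,b), linked(c,c), linked(d,d)}  (11 atoms)
F2 = F1 ∪ {at(b,c), at(d,b), at(d,e), ready(b), ready(c), ready(d)}  (17 atoms)
goal ⊆ F2  ⇒  h_max = 2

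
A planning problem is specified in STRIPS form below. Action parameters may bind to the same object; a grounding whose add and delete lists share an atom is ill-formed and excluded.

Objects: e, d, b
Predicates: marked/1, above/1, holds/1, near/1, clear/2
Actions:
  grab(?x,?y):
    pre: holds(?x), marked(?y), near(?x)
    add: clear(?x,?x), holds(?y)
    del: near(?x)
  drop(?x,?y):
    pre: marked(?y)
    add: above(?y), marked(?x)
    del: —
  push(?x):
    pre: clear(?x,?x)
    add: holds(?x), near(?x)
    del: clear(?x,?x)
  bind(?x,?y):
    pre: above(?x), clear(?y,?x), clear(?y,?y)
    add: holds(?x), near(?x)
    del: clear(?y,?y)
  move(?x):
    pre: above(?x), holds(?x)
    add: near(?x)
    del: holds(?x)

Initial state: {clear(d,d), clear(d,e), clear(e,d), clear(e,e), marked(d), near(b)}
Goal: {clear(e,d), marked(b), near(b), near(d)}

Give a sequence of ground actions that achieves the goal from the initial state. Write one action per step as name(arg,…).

drop(b,d); push(d)

1. drop(b,d)  →  {above(d), clear(d,d), clear(d,e), clear(e,d), clear(e,e), marked(b), marked(d), near(b)}
2. push(d)  →  {above(d), clear(d,e), clear(e,d), clear(e,e), holds(d), marked(b), marked(d), near(b), near(d)}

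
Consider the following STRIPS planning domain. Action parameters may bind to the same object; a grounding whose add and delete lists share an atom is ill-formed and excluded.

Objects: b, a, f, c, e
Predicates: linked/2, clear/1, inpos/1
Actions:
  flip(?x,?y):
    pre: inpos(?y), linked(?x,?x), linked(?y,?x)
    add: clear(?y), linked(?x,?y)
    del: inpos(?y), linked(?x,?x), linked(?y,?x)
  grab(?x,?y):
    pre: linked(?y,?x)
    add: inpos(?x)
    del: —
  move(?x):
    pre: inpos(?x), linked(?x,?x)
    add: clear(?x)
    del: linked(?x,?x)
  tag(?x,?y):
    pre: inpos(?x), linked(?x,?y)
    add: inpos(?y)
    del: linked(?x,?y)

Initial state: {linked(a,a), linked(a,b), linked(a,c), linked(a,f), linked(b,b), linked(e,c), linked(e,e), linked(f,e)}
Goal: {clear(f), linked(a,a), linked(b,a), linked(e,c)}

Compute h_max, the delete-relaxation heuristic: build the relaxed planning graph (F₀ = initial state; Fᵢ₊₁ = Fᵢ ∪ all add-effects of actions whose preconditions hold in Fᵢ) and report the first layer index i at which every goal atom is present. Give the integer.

F0 = init (8 atoms)
F1 = F0 ∪ {inpos(a), inpos(b), inpos(c), inpos(e), inpos(f)}  (13 atoms)
F2 = F1 ∪ {clear(a), clear(b), clear(e), clear(f), linked(b,a), linked(e,f)}  (19 atoms)
goal ⊆ F2  ⇒  h_max = 2

2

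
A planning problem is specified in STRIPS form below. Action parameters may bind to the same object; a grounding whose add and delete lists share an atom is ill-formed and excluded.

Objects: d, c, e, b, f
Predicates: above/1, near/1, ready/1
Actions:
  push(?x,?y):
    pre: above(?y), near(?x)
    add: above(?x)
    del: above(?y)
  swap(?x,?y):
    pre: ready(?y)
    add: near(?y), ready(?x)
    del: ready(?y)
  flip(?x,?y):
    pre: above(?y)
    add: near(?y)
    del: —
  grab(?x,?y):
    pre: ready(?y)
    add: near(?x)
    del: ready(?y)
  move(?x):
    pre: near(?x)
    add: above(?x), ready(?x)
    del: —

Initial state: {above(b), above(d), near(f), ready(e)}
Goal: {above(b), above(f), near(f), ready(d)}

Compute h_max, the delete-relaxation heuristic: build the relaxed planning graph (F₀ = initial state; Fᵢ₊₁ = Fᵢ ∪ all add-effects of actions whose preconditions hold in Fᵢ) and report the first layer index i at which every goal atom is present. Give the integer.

F0 = init (4 atoms)
F1 = F0 ∪ {above(f), near(b), near(c), near(d), near(e), ready(b), ready(c), ready(d), ready(f)}  (13 atoms)
goal ⊆ F1  ⇒  h_max = 1

1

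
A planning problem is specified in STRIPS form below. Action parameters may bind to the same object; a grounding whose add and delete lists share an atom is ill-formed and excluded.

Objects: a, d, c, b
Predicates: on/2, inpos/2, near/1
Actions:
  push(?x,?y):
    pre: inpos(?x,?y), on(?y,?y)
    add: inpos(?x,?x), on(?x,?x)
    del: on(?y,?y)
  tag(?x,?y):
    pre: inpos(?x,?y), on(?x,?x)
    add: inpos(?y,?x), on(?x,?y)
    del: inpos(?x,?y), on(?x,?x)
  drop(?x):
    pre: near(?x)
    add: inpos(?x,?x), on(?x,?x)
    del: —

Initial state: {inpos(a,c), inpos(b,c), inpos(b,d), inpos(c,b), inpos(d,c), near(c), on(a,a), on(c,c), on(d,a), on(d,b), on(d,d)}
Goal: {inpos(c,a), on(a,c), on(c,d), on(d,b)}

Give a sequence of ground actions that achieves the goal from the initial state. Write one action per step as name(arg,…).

tag(a,c); tag(d,c); tag(c,d)

1. tag(a,c)  →  {inpos(b,c), inpos(b,d), inpos(c,a), inpos(c,b), inpos(d,c), near(c), on(a,c), on(c,c), on(d,a), on(d,b), on(d,d)}
2. tag(d,c)  →  {inpos(b,c), inpos(b,d), inpos(c,a), inpos(c,b), inpos(c,d), near(c), on(a,c), on(c,c), on(d,a), on(d,b), on(d,c)}
3. tag(c,d)  →  {inpos(b,c), inpos(b,d), inpos(c,a), inpos(c,b), inpos(d,c), near(c), on(a,c), on(c,d), on(d,a), on(d,b), on(d,c)}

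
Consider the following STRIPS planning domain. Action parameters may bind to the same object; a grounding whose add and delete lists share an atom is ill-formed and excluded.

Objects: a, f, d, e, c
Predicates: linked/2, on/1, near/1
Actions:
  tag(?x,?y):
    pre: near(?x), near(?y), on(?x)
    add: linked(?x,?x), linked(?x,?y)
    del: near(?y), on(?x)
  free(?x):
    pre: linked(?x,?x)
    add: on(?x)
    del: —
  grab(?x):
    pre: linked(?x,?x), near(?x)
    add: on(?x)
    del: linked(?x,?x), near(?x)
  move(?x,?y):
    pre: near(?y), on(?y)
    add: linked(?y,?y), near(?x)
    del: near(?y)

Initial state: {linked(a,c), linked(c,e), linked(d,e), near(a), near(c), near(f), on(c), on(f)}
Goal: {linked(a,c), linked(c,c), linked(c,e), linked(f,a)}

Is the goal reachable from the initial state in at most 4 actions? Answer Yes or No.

Yes

1. tag(f,a)  →  {linked(a,c), linked(c,e), linked(d,e), linked(f,a), linked(f,f), near(c), near(f), on(c)}
2. tag(c,f)  →  {linked(a,c), linked(c,c), linked(c,e), linked(c,f), linked(d,e), linked(f,a), linked(f,f), near(c)}
optimal plan length = 2; 2 ≤ 4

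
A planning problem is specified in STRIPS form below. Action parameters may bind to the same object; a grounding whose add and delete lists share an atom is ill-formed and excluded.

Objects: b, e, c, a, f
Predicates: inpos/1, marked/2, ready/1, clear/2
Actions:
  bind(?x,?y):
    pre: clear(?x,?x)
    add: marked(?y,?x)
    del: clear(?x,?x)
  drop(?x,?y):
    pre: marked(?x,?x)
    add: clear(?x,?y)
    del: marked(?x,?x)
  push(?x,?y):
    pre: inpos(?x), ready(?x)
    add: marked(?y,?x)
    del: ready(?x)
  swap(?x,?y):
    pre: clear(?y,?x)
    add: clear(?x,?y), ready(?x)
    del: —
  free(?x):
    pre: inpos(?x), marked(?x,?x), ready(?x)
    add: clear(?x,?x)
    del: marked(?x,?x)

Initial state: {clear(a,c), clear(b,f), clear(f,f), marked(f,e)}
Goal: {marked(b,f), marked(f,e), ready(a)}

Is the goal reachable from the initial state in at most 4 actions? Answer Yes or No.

Yes

1. bind(f,b)  →  {clear(a,c), clear(b,f), marked(b,f), marked(f,e)}
2. swap(c,a)  →  {clear(a,c), clear(b,f), clear(c,a), marked(b,f), marked(f,e), ready(c)}
3. swap(a,c)  →  {clear(a,c), clear(b,f), clear(c,a), marked(b,f), marked(f,e), ready(a), ready(c)}
optimal plan length = 3; 3 ≤ 4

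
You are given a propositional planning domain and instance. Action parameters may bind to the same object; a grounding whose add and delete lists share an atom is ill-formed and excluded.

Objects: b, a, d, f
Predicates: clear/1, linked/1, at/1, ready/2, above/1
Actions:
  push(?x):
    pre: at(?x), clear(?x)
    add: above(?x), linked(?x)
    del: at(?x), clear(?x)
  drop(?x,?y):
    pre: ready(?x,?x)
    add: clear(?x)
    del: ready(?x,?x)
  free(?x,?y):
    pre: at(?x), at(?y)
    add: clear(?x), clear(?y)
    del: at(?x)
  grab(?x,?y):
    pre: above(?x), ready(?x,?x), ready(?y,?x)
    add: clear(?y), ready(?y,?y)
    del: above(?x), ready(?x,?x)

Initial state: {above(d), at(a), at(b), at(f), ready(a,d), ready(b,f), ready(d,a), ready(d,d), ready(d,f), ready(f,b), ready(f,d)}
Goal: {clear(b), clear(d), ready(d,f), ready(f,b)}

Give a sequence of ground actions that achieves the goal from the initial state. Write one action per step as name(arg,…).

1. drop(d,b)  →  {above(d), at(a), at(b), at(f), clear(d), ready(a,d), ready(b,f), ready(d,a), ready(d,f), ready(f,b), ready(f,d)}
2. free(b,b)  →  {above(d), at(a), at(f), clear(b), clear(d), ready(a,d), ready(b,f), ready(d,a), ready(d,f), ready(f,b), ready(f,d)}

drop(d,b); free(b,b)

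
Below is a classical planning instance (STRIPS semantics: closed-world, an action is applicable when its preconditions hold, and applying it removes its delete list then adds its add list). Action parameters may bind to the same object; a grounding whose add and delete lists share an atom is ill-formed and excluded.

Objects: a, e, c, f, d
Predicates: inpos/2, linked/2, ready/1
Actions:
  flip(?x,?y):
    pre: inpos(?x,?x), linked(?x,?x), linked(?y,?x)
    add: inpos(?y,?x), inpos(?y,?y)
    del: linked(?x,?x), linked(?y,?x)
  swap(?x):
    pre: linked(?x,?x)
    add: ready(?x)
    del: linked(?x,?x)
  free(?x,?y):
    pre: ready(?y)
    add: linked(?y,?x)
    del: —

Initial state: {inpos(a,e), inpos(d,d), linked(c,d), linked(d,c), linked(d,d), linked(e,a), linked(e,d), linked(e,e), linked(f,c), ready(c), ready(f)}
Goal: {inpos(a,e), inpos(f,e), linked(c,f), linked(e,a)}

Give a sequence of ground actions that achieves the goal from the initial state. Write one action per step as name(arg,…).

1. flip(d,e)  →  {inpos(a,e), inpos(d,d), inpos(e,d), inpos(e,e), linked(c,d), linked(d,c), linked(e,a), linked(e,e), linked(f,c), ready(c), ready(f)}
2. free(e,f)  →  {inpos(a,e), inpos(d,d), inpos(e,d), inpos(e,e), linked(c,d), linked(d,c), linked(e,a), linked(e,e), linked(f,c), linked(f,e), ready(c), ready(f)}
3. flip(e,f)  →  {inpos(a,e), inpos(d,d), inpos(e,d), inpos(e,e), inpos(f,e), inpos(f,f), linked(c,d), linked(d,c), linked(e,a), linked(f,c), ready(c), ready(f)}
4. free(f,c)  →  {inpos(a,e), inpos(d,d), inpos(e,d), inpos(e,e), inpos(f,e), inpos(f,f), linked(c,d), linked(c,f), linked(d,c), linked(e,a), linked(f,c), ready(c), ready(f)}

flip(d,e); free(e,f); flip(e,f); free(f,c)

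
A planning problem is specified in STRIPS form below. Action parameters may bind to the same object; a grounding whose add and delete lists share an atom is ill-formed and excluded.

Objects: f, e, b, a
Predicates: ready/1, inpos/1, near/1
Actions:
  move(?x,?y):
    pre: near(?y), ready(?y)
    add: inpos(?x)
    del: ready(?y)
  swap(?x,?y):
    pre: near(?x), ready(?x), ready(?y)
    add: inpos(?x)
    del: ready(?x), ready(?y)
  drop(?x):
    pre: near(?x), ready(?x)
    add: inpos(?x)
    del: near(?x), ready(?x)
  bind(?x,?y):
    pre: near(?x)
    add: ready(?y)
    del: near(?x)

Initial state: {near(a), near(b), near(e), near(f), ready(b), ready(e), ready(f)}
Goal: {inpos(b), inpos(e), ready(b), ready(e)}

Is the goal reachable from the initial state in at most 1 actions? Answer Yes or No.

No

1. move(e,f)  →  {inpos(e), near(a), near(b), near(e), near(f), ready(b), ready(e)}
2. move(b,e)  →  {inpos(b), inpos(e), near(a), near(b), near(e), near(f), ready(b)}
3. bind(f,e)  →  {inpos(b), inpos(e), near(a), near(b), near(e), ready(b), ready(e)}
optimal plan length = 3; 3 > 1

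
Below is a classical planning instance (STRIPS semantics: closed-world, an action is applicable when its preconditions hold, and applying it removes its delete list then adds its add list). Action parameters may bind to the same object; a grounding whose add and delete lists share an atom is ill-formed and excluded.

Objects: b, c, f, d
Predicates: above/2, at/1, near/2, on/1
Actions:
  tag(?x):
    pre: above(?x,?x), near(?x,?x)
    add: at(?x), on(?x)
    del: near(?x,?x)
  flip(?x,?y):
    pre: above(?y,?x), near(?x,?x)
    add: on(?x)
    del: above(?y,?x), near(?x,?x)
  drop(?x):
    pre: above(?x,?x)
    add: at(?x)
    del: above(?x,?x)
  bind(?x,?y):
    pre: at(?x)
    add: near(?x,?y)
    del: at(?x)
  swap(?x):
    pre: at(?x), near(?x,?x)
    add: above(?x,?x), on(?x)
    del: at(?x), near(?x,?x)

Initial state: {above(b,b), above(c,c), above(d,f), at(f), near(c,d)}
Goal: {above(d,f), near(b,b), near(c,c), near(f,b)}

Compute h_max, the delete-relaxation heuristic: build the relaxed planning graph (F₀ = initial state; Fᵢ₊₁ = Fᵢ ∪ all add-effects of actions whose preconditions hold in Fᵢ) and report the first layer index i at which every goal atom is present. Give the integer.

F0 = init (5 atoms)
F1 = F0 ∪ {at(b), at(c), near(f,b), near(f,c), near(f,d), near(f,f)}  (11 atoms)
F2 = F1 ∪ {above(f,f), near(b,b), near(b,c), near(b,d), near(b,f), near(c,b), near(c,c), near(c,f), on(f)}  (20 atoms)
goal ⊆ F2  ⇒  h_max = 2

2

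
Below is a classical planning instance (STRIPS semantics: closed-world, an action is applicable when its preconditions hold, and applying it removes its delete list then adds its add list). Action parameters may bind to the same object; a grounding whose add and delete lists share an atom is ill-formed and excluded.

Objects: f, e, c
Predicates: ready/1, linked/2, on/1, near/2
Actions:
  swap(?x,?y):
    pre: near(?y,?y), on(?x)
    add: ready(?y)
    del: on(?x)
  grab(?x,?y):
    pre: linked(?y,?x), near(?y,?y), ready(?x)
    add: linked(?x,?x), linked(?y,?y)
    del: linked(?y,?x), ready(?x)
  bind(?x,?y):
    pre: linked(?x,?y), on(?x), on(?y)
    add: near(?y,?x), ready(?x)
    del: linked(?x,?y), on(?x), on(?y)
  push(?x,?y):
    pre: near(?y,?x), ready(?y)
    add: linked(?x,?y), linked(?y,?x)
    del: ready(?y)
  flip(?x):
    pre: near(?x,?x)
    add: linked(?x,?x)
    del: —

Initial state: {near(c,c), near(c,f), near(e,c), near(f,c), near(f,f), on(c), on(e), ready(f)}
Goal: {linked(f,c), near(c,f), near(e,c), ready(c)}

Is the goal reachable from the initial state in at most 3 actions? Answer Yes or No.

1. swap(e,c)  →  {near(c,c), near(c,f), near(e,c), near(f,c), near(f,f), on(c), ready(c), ready(f)}
2. push(c,f)  →  {linked(c,f), linked(f,c), near(c,c), near(c,f), near(e,c), near(f,c), near(f,f), on(c), ready(c)}
optimal plan length = 2; 2 ≤ 3

Yes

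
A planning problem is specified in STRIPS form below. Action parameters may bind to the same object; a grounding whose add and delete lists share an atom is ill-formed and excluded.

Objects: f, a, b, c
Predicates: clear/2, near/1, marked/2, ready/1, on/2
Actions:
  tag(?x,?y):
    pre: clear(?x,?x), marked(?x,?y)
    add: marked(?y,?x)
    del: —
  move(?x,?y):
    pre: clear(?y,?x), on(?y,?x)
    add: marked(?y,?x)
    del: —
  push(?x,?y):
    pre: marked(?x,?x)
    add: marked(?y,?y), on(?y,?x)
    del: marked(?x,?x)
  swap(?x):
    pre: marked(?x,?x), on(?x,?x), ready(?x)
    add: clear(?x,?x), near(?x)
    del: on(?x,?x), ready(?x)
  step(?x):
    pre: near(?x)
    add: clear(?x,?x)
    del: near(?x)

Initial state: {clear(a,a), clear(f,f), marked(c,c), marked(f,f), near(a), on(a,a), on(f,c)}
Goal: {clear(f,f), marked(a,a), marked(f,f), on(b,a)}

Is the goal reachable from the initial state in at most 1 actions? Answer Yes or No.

No

1. move(a,a)  →  {clear(a,a), clear(f,f), marked(a,a), marked(c,c), marked(f,f), near(a), on(a,a), on(f,c)}
2. push(a,b)  →  {clear(a,a), clear(f,f), marked(b,b), marked(c,c), marked(f,f), near(a), on(a,a), on(b,a), on(f,c)}
3. move(a,a)  →  {clear(a,a), clear(f,f), marked(a,a), marked(b,b), marked(c,c), marked(f,f), near(a), on(a,a), on(b,a), on(f,c)}
optimal plan length = 3; 3 > 1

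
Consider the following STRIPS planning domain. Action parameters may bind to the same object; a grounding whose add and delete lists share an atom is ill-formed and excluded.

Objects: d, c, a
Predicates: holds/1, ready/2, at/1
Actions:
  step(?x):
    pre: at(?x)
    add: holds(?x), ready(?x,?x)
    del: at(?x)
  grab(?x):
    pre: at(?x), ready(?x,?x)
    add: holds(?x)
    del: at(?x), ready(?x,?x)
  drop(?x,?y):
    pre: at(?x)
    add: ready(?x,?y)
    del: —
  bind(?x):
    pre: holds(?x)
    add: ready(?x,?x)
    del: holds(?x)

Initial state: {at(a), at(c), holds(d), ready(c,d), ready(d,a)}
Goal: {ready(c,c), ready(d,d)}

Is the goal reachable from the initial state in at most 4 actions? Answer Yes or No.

Yes

1. step(c)  →  {at(a), holds(c), holds(d), ready(c,c), ready(c,d), ready(d,a)}
2. bind(d)  →  {at(a), holds(c), ready(c,c), ready(c,d), ready(d,a), ready(d,d)}
optimal plan length = 2; 2 ≤ 4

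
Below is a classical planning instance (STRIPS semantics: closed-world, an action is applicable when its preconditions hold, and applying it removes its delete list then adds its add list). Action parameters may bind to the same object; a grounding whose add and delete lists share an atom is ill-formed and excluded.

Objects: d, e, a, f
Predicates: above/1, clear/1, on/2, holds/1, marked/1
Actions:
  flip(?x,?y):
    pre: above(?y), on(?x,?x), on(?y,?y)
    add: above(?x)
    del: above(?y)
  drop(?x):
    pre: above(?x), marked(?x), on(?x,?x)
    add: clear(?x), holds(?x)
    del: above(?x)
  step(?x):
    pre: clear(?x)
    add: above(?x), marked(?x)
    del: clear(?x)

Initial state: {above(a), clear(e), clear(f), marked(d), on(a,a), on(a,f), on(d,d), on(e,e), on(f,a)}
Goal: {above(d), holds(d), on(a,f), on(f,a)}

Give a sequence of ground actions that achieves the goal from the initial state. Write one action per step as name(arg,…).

flip(d,a); drop(d); step(d)

1. flip(d,a)  →  {above(d), clear(e), clear(f), marked(d), on(a,a), on(a,f), on(d,d), on(e,e), on(f,a)}
2. drop(d)  →  {clear(d), clear(e), clear(f), holds(d), marked(d), on(a,a), on(a,f), on(d,d), on(e,e), on(f,a)}
3. step(d)  →  {above(d), clear(e), clear(f), holds(d), marked(d), on(a,a), on(a,f), on(d,d), on(e,e), on(f,a)}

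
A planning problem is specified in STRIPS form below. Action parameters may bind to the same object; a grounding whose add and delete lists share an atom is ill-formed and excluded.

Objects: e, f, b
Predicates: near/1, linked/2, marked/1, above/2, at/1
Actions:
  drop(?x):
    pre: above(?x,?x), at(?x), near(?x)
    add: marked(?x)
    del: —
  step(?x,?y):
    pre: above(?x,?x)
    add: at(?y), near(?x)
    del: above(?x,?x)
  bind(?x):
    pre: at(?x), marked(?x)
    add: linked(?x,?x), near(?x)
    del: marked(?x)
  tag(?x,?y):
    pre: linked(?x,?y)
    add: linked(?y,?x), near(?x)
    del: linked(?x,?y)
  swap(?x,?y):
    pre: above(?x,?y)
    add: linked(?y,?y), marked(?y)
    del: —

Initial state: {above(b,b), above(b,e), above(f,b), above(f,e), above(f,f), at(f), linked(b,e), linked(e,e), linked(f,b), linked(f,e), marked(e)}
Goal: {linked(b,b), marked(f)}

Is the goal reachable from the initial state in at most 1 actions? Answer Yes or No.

1. swap(f,f)  →  {above(b,b), above(b,e), above(f,b), above(f,e), above(f,f), at(f), linked(b,e), linked(e,e), linked(f,b), linked(f,e), linked(f,f), marked(e), marked(f)}
2. swap(f,b)  →  {above(b,b), above(b,e), above(f,b), above(f,e), above(f,f), at(f), linked(b,b), linked(b,e), linked(e,e), linked(f,b), linked(f,e), linked(f,f), marked(b), marked(e), marked(f)}
optimal plan length = 2; 2 > 1

No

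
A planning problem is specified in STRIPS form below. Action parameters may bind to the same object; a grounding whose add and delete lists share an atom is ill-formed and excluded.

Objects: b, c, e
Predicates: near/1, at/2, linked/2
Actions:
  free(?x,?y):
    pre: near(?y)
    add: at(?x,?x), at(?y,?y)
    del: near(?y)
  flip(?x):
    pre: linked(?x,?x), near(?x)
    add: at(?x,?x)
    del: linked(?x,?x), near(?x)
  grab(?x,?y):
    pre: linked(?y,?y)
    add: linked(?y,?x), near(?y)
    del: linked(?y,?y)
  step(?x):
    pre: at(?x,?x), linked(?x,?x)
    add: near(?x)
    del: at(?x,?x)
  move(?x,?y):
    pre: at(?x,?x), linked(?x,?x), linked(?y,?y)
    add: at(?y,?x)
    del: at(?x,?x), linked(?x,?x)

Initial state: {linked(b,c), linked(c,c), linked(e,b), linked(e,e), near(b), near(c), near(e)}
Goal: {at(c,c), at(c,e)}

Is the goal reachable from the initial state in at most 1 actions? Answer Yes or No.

1. free(c,e)  →  {at(c,c), at(e,e), linked(b,c), linked(c,c), linked(e,b), linked(e,e), near(b), near(c)}
2. move(e,c)  →  {at(c,c), at(c,e), linked(b,c), linked(c,c), linked(e,b), near(b), near(c)}
optimal plan length = 2; 2 > 1

No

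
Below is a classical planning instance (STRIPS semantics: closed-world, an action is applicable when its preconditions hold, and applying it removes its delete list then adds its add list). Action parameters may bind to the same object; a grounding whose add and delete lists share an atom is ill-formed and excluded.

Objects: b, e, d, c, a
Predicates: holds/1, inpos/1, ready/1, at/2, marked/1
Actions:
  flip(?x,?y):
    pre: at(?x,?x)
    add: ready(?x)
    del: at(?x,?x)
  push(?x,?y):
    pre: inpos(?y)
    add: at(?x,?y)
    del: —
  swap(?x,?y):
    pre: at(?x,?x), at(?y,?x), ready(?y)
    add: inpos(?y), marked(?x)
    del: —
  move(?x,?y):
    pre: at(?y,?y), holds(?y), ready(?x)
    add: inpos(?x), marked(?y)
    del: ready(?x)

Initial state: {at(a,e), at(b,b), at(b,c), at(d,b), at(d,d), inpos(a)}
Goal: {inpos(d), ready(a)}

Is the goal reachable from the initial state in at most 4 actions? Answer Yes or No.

Yes

1. flip(d,b)  →  {at(a,e), at(b,b), at(b,c), at(d,b), inpos(a), ready(d)}
2. push(a,a)  →  {at(a,a), at(a,e), at(b,b), at(b,c), at(d,b), inpos(a), ready(d)}
3. flip(a,b)  →  {at(a,e), at(b,b), at(b,c), at(d,b), inpos(a), ready(a), ready(d)}
4. swap(b,d)  →  {at(a,e), at(b,b), at(b,c), at(d,b), inpos(a), inpos(d), marked(b), ready(a), ready(d)}
optimal plan length = 4; 4 ≤ 4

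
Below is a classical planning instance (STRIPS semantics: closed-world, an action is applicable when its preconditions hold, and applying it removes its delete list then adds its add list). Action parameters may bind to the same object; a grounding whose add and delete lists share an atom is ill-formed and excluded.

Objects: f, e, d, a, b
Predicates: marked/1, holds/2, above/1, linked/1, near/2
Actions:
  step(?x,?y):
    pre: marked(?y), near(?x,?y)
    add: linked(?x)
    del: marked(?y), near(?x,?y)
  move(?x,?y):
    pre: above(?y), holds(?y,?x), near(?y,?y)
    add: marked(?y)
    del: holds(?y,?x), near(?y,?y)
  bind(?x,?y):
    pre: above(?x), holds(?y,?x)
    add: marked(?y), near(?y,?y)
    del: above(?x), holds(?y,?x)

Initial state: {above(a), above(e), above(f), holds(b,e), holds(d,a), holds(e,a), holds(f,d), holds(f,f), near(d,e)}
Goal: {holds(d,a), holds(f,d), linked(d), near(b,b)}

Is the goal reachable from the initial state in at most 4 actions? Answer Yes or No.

Yes

1. bind(e,b)  →  {above(a), above(f), holds(d,a), holds(e,a), holds(f,d), holds(f,f), marked(b), near(b,b), near(d,e)}
2. bind(a,e)  →  {above(f), holds(d,a), holds(f,d), holds(f,f), marked(b), marked(e), near(b,b), near(d,e), near(e,e)}
3. step(d,e)  →  {above(f), holds(d,a), holds(f,d), holds(f,f), linked(d), marked(b), near(b,b), near(e,e)}
optimal plan length = 3; 3 ≤ 4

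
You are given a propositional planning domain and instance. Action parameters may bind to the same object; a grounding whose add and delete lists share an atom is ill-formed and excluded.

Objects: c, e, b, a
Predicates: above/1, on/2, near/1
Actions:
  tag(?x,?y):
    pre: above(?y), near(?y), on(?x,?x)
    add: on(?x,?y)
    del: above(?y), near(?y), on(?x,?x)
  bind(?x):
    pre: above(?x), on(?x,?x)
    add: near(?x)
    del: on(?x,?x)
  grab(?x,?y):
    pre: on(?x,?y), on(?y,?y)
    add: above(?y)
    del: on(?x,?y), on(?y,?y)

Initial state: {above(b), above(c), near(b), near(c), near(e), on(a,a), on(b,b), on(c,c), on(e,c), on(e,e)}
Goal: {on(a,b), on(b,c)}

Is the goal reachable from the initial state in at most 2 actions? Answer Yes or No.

Yes

1. tag(b,c)  →  {above(b), near(b), near(e), on(a,a), on(b,c), on(c,c), on(e,c), on(e,e)}
2. tag(a,b)  →  {near(e), on(a,b), on(b,c), on(c,c), on(e,c), on(e,e)}
optimal plan length = 2; 2 ≤ 2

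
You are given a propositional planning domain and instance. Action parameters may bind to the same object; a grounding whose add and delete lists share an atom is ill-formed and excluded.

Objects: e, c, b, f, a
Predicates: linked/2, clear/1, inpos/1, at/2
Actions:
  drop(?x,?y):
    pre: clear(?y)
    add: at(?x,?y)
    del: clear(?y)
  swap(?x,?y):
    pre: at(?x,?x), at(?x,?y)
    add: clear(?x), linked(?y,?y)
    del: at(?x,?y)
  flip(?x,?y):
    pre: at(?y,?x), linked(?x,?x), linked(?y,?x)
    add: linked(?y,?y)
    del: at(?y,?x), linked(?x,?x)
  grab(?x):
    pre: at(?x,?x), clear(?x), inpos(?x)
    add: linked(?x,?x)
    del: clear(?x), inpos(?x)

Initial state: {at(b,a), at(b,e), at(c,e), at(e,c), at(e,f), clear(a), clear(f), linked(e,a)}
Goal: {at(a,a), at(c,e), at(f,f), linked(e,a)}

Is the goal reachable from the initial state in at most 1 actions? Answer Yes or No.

1. drop(f,f)  →  {at(b,a), at(b,e), at(c,e), at(e,c), at(e,f), at(f,f), clear(a), linked(e,a)}
2. drop(a,a)  →  {at(a,a), at(b,a), at(b,e), at(c,e), at(e,c), at(e,f), at(f,f), linked(e,a)}
optimal plan length = 2; 2 > 1

No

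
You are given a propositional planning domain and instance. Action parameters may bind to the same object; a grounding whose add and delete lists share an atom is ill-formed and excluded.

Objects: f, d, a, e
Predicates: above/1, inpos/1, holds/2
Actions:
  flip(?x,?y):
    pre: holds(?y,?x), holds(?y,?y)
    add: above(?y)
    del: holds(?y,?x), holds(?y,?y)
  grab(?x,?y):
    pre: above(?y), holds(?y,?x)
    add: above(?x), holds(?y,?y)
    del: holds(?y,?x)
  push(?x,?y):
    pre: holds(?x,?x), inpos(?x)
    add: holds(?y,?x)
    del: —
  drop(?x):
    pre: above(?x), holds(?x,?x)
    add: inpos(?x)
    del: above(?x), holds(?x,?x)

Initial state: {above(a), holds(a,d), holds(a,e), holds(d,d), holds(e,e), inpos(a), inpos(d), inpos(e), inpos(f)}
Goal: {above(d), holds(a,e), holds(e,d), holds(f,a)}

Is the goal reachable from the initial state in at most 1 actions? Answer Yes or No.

No

1. grab(d,a)  →  {above(a), above(d), holds(a,a), holds(a,e), holds(d,d), holds(e,e), inpos(a), inpos(d), inpos(e), inpos(f)}
2. push(d,e)  →  {above(a), above(d), holds(a,a), holds(a,e), holds(d,d), holds(e,d), holds(e,e), inpos(a), inpos(d), inpos(e), inpos(f)}
3. push(a,f)  →  {above(a), above(d), holds(a,a), holds(a,e), holds(d,d), holds(e,d), holds(e,e), holds(f,a), inpos(a), inpos(d), inpos(e), inpos(f)}
optimal plan length = 3; 3 > 1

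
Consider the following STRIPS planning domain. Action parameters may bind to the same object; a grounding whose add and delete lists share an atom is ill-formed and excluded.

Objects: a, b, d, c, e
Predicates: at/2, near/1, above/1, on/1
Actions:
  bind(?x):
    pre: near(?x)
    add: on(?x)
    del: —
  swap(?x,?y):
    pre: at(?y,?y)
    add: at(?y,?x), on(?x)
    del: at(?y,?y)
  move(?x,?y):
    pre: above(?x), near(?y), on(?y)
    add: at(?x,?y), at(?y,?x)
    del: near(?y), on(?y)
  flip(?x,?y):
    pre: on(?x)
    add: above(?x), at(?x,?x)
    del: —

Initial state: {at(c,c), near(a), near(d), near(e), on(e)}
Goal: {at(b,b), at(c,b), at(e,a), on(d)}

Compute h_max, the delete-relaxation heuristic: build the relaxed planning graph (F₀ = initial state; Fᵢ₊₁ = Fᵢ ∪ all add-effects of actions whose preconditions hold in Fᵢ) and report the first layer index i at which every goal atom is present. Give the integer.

F0 = init (5 atoms)
F1 = F0 ∪ {above(e), at(c,a), at(c,b), at(c,d), at(c,e), at(e,e), on(a), on(b), on(d)}  (14 atoms)
F2 = F1 ∪ {above(a), above(b), above(d), at(a,a), at(a,e), at(b,b), at(d,d), at(d,e), at(e,a), at(e,b), at(e,c), at(e,d), on(c)}  (27 atoms)
goal ⊆ F2  ⇒  h_max = 2

2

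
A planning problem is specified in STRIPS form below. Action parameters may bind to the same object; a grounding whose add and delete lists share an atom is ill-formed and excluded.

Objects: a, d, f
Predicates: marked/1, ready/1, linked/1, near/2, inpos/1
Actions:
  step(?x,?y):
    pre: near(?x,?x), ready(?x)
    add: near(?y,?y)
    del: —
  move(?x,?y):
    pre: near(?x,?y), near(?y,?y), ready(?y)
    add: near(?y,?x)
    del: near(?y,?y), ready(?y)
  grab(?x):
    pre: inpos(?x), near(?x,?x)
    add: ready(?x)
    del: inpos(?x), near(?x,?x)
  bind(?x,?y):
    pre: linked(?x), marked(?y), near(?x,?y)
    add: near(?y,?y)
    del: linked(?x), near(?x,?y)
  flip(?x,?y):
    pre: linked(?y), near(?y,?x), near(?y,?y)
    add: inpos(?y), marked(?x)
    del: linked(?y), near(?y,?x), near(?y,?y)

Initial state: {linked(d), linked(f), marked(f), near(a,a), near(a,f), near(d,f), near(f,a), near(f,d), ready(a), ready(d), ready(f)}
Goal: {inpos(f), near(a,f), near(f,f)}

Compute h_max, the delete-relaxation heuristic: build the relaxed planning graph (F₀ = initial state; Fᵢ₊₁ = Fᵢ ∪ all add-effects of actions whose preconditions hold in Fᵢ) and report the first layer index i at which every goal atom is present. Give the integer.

2

F0 = init (11 atoms)
F1 = F0 ∪ {near(d,d), near(f,f)}  (13 atoms)
F2 = F1 ∪ {inpos(d), inpos(f), marked(a), marked(d)}  (17 atoms)
goal ⊆ F2  ⇒  h_max = 2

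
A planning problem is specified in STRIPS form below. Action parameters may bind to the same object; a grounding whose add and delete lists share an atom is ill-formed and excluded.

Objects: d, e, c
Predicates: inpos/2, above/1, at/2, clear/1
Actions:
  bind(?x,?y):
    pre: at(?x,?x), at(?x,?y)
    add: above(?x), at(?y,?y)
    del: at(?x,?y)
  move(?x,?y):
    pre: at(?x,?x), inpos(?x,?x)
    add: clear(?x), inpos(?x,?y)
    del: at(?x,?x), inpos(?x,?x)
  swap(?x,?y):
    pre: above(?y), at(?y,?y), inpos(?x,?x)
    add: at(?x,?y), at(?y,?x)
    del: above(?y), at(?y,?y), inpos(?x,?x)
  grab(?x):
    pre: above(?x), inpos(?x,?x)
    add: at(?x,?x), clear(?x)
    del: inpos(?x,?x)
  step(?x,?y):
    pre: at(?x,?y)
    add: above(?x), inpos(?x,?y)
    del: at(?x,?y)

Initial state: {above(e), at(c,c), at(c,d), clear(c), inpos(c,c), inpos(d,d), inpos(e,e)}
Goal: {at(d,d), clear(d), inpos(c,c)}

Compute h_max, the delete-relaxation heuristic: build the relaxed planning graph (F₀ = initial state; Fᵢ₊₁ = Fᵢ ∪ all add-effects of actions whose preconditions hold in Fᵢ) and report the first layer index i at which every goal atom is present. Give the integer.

2

F0 = init (7 atoms)
F1 = F0 ∪ {above(c), at(d,d), at(e,e), clear(e), inpos(c,d), inpos(c,e)}  (13 atoms)
F2 = F1 ∪ {above(d), at(c,e), at(d,c), at(d,e), at(e,c), at(e,d), clear(d), inpos(d,c), inpos(d,e), inpos(e,c), inpos(e,d)}  (24 atoms)
goal ⊆ F2  ⇒  h_max = 2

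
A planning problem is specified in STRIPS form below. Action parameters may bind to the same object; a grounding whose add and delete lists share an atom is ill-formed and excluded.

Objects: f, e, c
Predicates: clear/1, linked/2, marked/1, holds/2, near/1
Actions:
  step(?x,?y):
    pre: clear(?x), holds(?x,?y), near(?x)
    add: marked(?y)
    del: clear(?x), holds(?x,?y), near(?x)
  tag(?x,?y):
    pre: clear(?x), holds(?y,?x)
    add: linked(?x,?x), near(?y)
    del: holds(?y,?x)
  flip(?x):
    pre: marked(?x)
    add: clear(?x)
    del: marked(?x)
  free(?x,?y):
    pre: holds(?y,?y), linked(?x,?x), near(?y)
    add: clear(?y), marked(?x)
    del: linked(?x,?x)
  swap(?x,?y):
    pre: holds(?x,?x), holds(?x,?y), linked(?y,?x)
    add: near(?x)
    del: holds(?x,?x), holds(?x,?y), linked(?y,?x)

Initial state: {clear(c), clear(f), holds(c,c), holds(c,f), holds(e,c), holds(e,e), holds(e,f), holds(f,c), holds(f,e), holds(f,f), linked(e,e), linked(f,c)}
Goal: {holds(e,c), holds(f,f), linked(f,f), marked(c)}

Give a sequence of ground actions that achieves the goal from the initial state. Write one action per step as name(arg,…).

1. tag(f,c)  →  {clear(c), clear(f), holds(c,c), holds(e,c), holds(e,e), holds(e,f), holds(f,c), holds(f,e), holds(f,f), linked(e,e), linked(f,c), linked(f,f), near(c)}
2. step(c,c)  →  {clear(f), holds(e,c), holds(e,e), holds(e,f), holds(f,c), holds(f,e), holds(f,f), linked(e,e), linked(f,c), linked(f,f), marked(c)}

tag(f,c); step(c,c)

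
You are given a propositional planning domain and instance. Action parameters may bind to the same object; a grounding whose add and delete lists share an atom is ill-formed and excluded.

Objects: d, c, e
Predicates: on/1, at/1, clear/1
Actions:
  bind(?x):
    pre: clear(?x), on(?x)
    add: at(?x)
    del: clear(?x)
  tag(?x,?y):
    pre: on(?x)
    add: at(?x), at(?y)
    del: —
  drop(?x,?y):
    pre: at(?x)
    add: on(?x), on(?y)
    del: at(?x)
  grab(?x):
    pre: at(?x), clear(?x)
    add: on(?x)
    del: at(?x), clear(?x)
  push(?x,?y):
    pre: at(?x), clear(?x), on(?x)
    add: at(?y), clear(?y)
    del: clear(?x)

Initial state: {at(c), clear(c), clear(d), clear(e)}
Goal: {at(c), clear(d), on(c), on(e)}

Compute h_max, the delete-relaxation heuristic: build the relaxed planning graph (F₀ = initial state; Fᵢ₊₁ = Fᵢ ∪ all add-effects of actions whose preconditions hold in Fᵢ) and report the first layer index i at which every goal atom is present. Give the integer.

F0 = init (4 atoms)
F1 = F0 ∪ {on(c), on(d), on(e)}  (7 atoms)
goal ⊆ F1  ⇒  h_max = 1

1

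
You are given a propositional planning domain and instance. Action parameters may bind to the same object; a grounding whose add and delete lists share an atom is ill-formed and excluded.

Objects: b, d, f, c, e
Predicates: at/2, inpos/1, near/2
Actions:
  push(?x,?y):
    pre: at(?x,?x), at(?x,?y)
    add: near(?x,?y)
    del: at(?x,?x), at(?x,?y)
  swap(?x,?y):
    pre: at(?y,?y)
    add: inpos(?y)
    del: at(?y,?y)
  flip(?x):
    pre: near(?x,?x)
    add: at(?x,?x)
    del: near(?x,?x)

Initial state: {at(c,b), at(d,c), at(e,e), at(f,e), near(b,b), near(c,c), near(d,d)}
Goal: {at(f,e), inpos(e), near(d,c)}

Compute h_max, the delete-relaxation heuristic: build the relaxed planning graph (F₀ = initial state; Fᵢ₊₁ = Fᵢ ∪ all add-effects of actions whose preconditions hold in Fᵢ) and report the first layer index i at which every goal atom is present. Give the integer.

F0 = init (7 atoms)
F1 = F0 ∪ {at(b,b), at(c,c), at(d,d), inpos(e), near(e,e)}  (12 atoms)
F2 = F1 ∪ {inpos(b), inpos(c), inpos(d), near(c,b), near(d,c)}  (17 atoms)
goal ⊆ F2  ⇒  h_max = 2

2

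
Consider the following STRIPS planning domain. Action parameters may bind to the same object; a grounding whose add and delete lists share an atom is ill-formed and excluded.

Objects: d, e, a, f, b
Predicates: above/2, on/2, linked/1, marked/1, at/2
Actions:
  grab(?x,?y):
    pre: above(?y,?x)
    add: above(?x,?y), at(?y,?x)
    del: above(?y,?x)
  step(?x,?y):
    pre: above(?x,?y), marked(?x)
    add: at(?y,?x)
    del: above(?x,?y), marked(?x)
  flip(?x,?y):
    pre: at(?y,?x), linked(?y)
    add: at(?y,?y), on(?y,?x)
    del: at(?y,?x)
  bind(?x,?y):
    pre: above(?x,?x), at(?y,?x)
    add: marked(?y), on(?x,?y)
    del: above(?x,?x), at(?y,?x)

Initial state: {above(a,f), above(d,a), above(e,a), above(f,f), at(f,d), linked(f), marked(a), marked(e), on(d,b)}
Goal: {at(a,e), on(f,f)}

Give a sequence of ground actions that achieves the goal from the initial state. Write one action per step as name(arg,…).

step(e,a); flip(d,f); bind(f,f)

1. step(e,a)  →  {above(a,f), above(d,a), above(f,f), at(a,e), at(f,d), linked(f), marked(a), on(d,b)}
2. flip(d,f)  →  {above(a,f), above(d,a), above(f,f), at(a,e), at(f,f), linked(f), marked(a), on(d,b), on(f,d)}
3. bind(f,f)  →  {above(a,f), above(d,a), at(a,e), linked(f), marked(a), marked(f), on(d,b), on(f,d), on(f,f)}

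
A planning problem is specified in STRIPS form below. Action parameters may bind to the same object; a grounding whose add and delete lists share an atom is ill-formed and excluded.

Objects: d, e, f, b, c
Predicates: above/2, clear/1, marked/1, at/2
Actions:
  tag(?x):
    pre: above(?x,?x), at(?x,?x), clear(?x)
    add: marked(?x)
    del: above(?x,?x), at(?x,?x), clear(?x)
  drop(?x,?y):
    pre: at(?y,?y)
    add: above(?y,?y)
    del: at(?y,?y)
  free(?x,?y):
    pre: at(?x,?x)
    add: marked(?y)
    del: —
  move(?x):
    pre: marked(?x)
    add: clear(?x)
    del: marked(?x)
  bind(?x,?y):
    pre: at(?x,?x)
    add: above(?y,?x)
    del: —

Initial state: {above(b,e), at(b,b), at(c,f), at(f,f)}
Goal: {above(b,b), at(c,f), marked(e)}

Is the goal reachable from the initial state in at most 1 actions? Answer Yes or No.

No

1. drop(d,b)  →  {above(b,b), above(b,e), at(c,f), at(f,f)}
2. free(f,e)  →  {above(b,b), above(b,e), at(c,f), at(f,f), marked(e)}
optimal plan length = 2; 2 > 1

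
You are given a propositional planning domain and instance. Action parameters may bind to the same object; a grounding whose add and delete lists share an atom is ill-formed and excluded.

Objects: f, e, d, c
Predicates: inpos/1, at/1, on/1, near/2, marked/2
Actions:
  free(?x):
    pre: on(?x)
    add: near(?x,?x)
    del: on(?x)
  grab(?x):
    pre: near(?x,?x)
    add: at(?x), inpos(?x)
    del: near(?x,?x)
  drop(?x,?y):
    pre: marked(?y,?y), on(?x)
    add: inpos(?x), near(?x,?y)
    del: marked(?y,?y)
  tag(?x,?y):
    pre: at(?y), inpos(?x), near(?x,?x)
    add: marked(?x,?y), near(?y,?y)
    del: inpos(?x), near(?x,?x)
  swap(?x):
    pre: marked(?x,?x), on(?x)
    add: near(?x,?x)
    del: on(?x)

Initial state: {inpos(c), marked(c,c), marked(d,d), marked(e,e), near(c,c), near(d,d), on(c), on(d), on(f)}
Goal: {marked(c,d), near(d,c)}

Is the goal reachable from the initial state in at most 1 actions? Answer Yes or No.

1. grab(d)  →  {at(d), inpos(c), inpos(d), marked(c,c), marked(d,d), marked(e,e), near(c,c), on(c), on(d), on(f)}
2. drop(d,c)  →  {at(d), inpos(c), inpos(d), marked(d,d), marked(e,e), near(c,c), near(d,c), on(c), on(d), on(f)}
3. tag(c,d)  →  {at(d), inpos(d), marked(c,d), marked(d,d), marked(e,e), near(d,c), near(d,d), on(c), on(d), on(f)}
optimal plan length = 3; 3 > 1

No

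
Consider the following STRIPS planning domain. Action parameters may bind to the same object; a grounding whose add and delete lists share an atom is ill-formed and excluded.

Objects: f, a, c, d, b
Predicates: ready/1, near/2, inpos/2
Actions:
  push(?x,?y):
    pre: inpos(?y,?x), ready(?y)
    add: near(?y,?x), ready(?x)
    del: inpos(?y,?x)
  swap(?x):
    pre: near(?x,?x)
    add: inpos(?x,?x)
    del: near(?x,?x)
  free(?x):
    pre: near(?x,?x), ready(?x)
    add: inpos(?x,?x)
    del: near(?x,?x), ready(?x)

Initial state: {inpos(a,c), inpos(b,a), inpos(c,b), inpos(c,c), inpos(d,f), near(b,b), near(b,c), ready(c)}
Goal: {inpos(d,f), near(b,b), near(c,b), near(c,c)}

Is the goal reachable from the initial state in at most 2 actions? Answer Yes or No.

Yes

1. push(c,c)  →  {inpos(a,c), inpos(b,a), inpos(c,b), inpos(d,f), near(b,b), near(b,c), near(c,c), ready(c)}
2. push(b,c)  →  {inpos(a,c), inpos(b,a), inpos(d,f), near(b,b), near(b,c), near(c,b), near(c,c), ready(b), ready(c)}
optimal plan length = 2; 2 ≤ 2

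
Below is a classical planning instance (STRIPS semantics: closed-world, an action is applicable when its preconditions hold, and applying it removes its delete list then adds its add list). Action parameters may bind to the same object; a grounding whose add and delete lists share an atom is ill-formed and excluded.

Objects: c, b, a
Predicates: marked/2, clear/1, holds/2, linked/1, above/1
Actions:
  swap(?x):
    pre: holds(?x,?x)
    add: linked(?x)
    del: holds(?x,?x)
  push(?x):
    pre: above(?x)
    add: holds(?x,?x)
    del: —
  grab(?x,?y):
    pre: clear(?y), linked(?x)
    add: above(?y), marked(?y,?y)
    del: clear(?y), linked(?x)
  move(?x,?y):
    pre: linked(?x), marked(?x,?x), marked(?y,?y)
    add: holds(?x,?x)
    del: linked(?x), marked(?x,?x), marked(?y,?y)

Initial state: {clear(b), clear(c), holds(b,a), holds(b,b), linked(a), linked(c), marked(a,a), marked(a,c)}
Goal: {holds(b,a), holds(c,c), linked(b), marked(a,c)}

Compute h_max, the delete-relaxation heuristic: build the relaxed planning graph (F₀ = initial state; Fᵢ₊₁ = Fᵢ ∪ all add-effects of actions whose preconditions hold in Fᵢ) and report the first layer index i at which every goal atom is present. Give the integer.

F0 = init (8 atoms)
F1 = F0 ∪ {above(b), above(c), holds(a,a), linked(b), marked(b,b), marked(c,c)}  (14 atoms)
F2 = F1 ∪ {holds(c,c)}  (15 atoms)
goal ⊆ F2  ⇒  h_max = 2

2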